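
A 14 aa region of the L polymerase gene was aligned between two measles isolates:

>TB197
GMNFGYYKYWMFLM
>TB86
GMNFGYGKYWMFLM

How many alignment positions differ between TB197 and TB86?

Differing sites — 7:Y/G.
That gives 1 mismatch out of 14 aligned sites, so the Hamming distance is 1.

1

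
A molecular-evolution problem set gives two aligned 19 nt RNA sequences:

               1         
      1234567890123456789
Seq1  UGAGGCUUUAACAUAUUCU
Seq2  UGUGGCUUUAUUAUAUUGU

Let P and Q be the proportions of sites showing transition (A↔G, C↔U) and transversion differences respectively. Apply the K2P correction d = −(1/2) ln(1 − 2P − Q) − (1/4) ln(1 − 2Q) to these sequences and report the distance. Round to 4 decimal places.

0.2476

Differing sites — 3:A/U (Tv); 11:A/U (Tv); 12:C/U (Ti); 18:C/G (Tv).
Of the 4 differences, 1 transition and 3 transversions over 19 sites: P = 1/19 = 0.052632, Q = 3/19 = 0.157895.
d = −0.5·ln(0.736841) − 0.25·ln(0.684210) = −0.5·(-0.305383) − 0.25·(-0.379490) = 0.2476.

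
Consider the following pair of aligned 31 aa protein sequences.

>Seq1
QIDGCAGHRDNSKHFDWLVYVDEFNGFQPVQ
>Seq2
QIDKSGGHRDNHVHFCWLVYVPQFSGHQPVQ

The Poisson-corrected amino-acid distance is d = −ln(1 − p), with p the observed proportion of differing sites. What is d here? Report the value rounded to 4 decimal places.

0.3895

Mismatches occur at site 4 (G→K), site 5 (C→S), site 6 (A→G), site 12 (S→H), site 13 (K→V), site 16 (D→C), site 22 (D→P), site 23 (E→Q), site 25 (N→S), site 27 (F→H).
p = 10/31 = 0.322581.
d = −ln(1 − 0.322581) = −ln(0.677419) = 0.3895.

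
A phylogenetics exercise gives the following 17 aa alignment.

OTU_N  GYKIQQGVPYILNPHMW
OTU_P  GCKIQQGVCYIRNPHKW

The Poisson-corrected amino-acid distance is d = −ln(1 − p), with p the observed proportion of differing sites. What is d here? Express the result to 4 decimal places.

0.2683

Differing sites — 2:Y/C; 9:P/C; 12:L/R; 16:M/K.
p = 4/17 = 0.235294.
d = −ln(1 − 0.235294) = −ln(0.764706) = 0.2683.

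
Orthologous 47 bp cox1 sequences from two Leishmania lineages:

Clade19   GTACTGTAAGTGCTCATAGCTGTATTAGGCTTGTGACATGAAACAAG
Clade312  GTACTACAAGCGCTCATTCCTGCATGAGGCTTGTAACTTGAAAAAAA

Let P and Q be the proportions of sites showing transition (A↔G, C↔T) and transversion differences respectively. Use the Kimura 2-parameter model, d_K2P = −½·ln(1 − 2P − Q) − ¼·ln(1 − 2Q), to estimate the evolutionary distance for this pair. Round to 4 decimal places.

0.2843

Differing sites — 6:G/A (Ti); 7:T/C (Ti); 11:T/C (Ti); 18:A/T (Tv); 19:G/C (Tv); 23:T/C (Ti); 26:T/G (Tv); 35:G/A (Ti); 38:A/T (Tv); 44:C/A (Tv); 47:G/A (Ti).
Of the 11 differences, 6 transitions and 5 transversions over 47 sites: P = 6/47 = 0.127660, Q = 5/47 = 0.106383.
d = −0.5·ln(0.638297) − 0.25·ln(0.787234) = −0.5·(-0.448952) − 0.25·(-0.239230) = 0.2843.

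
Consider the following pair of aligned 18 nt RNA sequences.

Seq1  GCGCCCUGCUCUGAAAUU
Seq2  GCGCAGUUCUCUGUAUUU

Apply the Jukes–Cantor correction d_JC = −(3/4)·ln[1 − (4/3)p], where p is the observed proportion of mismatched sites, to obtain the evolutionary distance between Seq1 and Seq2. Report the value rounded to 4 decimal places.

The sequences differ at positions 5 (C/A), 6 (C/G), 8 (G/U), 14 (A/U), 16 (A/U).
p = 5/18 = 0.277778.
d = −0.75 · ln(1 − (4/3)·0.277778) = −0.75 · ln(0.629629) = −0.75 · (-0.462625) = 0.3470.

0.3470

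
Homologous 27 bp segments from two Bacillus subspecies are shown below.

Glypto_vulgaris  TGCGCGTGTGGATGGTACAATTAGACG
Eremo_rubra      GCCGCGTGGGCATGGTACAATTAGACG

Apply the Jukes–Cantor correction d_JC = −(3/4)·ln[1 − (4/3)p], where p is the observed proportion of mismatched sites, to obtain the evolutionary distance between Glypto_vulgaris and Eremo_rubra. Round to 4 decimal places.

Differing sites — 1:T/G; 2:G/C; 9:T/G; 11:G/C.
p = 4/27 = 0.148148.
d = −0.75 · ln(1 − (4/3)·0.148148) = −0.75 · ln(0.802469) = −0.75 · (-0.220062) = 0.1650.

0.1650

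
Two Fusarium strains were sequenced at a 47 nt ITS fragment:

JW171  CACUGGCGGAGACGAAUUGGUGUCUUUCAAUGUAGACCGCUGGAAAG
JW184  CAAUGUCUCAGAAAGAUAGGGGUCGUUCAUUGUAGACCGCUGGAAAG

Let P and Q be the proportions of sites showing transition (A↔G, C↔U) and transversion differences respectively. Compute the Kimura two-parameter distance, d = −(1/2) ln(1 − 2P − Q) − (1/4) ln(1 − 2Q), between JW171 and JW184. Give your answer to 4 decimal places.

0.2826

Differing sites — 3:C/A (Tv); 6:G/U (Tv); 8:G/U (Tv); 9:G/C (Tv); 13:C/A (Tv); 14:G/A (Ti); 15:A/G (Ti); 18:U/A (Tv); 21:U/G (Tv); 25:U/G (Tv); 30:A/U (Tv).
Of the 11 differences, 2 transitions and 9 transversions over 47 sites: P = 2/47 = 0.042553, Q = 9/47 = 0.191489.
d = −0.5·ln(0.723405) − 0.25·ln(0.617022) = −0.5·(-0.323786) − 0.25·(-0.482851) = 0.2826.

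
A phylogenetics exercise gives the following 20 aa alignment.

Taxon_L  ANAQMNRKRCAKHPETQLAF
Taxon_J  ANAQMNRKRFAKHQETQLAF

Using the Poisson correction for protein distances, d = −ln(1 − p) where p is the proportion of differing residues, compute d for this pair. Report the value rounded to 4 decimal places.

0.1054

Differing sites — 10:C/F; 14:P/Q.
p = 2/20 = 0.100000.
d = −ln(1 − 0.100000) = −ln(0.900000) = 0.1054.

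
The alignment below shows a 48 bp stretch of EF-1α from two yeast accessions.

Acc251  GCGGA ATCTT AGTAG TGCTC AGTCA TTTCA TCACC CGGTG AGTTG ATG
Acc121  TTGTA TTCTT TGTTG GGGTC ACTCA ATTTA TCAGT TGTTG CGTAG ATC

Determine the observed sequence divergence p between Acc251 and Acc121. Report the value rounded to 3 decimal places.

Differing sites — 1:G/T; 2:C/T; 4:G/T; 6:A/T; 11:A/T; 14:A/T; 16:T/G; 18:C/G; 22:G/C; 26:T/A; 29:C/T; 34:C/G; 35:C/T; 36:C/T; 38:G/T; 41:A/C; 44:T/A; 48:G/C.
There are 18 differences over 48 sites, so p = 18/48 = 0.375.

0.375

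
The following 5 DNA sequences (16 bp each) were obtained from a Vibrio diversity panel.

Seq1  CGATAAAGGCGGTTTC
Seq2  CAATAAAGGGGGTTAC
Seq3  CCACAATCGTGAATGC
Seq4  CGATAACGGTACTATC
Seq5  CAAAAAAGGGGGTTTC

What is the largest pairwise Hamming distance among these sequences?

Pairwise Hamming distances:
  Seq1 vs Seq2: 3
  Seq1 vs Seq3: 8
  Seq1 vs Seq4: 5
  Seq1 vs Seq5: 3
  Seq2 vs Seq3: 8
  Seq2 vs Seq4: 7
  Seq2 vs Seq5: 2
  Seq3 vs Seq4: 9
  Seq3 vs Seq5: 8
  Seq4 vs Seq5: 7
The largest is 9, between Seq3 and Seq4.

9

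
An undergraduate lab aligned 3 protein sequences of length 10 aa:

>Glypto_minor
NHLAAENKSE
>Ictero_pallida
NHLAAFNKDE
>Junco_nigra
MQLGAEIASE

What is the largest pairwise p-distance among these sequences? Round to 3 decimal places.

0.700

Pairwise Hamming distances:
  Glypto_minor vs Ictero_pallida: 2
  Glypto_minor vs Junco_nigra: 5
  Ictero_pallida vs Junco_nigra: 7
The largest is 7 mismatches, between Ictero_pallida and Junco_nigra; p = 7/10 = 0.700.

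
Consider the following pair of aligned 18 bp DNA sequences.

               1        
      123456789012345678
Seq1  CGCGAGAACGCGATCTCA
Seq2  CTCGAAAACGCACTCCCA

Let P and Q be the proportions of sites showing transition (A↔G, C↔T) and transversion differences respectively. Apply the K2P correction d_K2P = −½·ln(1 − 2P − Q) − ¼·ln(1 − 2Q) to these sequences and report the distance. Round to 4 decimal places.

The sequences differ at positions 2 (G/T, transversion), 6 (G/A, transition), 12 (G/A, transition), 13 (A/C, transversion), 16 (T/C, transition).
Of the 5 differences, 3 transitions and 2 transversions over 18 sites: P = 3/18 = 0.166667, Q = 2/18 = 0.111111.
d = −0.5·ln(0.555555) − 0.25·ln(0.777778) = −0.5·(-0.587788) − 0.25·(-0.251314) = 0.3567.

0.3567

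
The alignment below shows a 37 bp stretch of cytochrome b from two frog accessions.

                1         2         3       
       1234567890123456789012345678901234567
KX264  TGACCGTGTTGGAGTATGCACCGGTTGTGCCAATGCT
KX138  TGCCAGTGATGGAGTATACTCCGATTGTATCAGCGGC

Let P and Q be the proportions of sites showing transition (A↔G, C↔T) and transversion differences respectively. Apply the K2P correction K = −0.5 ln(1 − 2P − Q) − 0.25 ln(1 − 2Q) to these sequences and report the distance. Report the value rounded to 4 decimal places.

The sequences differ at positions 3 (A/C, transversion), 5 (C/A, transversion), 9 (T/A, transversion), 18 (G/A, transition), 20 (A/T, transversion), 24 (G/A, transition), 29 (G/A, transition), 30 (C/T, transition), 33 (A/G, transition), 34 (T/C, transition), 36 (C/G, transversion), 37 (T/C, transition).
Of the 12 differences, 7 transitions and 5 transversions over 37 sites: P = 7/37 = 0.189189, Q = 5/37 = 0.135135.
d = −0.5·ln(0.486487) − 0.25·ln(0.729730) = −0.5·(-0.720545) − 0.25·(-0.315081) = 0.4390.

0.4390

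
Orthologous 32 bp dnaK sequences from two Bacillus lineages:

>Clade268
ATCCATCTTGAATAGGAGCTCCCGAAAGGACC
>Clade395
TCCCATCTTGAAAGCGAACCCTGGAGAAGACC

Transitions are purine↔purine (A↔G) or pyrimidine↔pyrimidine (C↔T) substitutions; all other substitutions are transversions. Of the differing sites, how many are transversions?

4

The sequences differ at positions 1 (A/T, transversion), 2 (T/C, transition), 13 (T/A, transversion), 14 (A/G, transition), 15 (G/C, transversion), 18 (G/A, transition), 20 (T/C, transition), 22 (C/T, transition), 23 (C/G, transversion), 26 (A/G, transition), 28 (G/A, transition).
Of the 11 differences, 7 transitions and 4 transversions, so the answer is 4.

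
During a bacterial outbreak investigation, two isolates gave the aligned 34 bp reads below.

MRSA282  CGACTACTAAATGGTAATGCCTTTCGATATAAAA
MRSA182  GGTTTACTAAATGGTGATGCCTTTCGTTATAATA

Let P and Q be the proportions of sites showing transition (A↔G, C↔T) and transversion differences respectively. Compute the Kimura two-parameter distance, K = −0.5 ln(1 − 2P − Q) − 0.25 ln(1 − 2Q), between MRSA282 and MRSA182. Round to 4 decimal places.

0.2012

Mismatches occur at site 1 (C→G, transversion), site 3 (A→T, transversion), site 4 (C→T, transition), site 16 (A→G, transition), site 27 (A→T, transversion), site 33 (A→T, transversion).
Of the 6 differences, 2 transitions and 4 transversions over 34 sites: P = 2/34 = 0.058824, Q = 4/34 = 0.117647.
d = −0.5·ln(0.764705) − 0.25·ln(0.764706) = −0.5·(-0.268265) − 0.25·(-0.268264) = 0.2012.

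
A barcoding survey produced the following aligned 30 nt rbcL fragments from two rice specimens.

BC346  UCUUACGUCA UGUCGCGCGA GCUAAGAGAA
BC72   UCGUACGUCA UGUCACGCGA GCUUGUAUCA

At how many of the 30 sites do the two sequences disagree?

Mismatches occur at site 3 (U↔G), site 15 (G↔A), site 24 (A↔U), site 25 (A↔G), site 26 (G↔U), site 28 (G↔U), site 29 (A↔C).
That gives 7 mismatches out of 30 aligned sites, so the Hamming distance is 7.

7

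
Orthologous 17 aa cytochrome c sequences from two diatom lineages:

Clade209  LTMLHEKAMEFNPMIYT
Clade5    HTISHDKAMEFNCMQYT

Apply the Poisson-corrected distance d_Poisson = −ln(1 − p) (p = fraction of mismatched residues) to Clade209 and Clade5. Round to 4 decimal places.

The sequences differ at positions 1 (L/H), 3 (M/I), 4 (L/S), 6 (E/D), 13 (P/C), 15 (I/Q).
p = 6/17 = 0.352941.
d = −ln(1 − 0.352941) = −ln(0.647059) = 0.4353.

0.4353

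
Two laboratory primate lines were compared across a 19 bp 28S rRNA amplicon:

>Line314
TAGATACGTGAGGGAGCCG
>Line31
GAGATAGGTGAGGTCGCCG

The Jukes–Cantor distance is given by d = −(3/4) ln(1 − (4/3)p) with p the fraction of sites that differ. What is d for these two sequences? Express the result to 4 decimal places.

0.2471

Mismatches occur at site 1 (T/G), site 7 (C/G), site 14 (G/T), site 15 (A/C).
p = 4/19 = 0.210526.
d = −0.75 · ln(1 − (4/3)·0.210526) = −0.75 · ln(0.719299) = −0.75 · (-0.329478) = 0.2471.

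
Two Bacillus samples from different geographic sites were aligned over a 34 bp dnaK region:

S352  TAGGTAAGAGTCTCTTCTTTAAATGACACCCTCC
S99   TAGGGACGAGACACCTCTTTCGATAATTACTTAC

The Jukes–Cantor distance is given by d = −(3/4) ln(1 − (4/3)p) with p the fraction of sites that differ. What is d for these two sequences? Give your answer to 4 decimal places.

0.5347

The sequences differ at positions 5 (T/G), 7 (A/C), 11 (T/A), 13 (T/A), 15 (T/C), 21 (A/C), 22 (A/G), 25 (G/A), 27 (C/T), 28 (A/T), 29 (C/A), 31 (C/T), 33 (C/A).
p = 13/34 = 0.382353.
d = −0.75 · ln(1 − (4/3)·0.382353) = −0.75 · ln(0.490196) = −0.75 · (-0.712950) = 0.5347.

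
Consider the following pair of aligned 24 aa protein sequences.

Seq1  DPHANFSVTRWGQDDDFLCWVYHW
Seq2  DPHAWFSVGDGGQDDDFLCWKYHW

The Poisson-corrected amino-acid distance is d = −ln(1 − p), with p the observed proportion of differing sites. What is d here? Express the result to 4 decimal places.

0.2336

Differing sites — 5:N/W; 9:T/G; 10:R/D; 11:W/G; 21:V/K.
p = 5/24 = 0.208333.
d = −ln(1 − 0.208333) = −ln(0.791667) = 0.2336.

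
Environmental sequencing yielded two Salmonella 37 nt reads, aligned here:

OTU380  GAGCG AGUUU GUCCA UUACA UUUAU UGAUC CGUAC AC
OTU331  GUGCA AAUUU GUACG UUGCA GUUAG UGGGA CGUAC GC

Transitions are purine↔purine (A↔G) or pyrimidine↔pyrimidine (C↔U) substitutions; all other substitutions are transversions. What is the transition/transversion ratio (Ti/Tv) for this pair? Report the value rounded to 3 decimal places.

1.000

Mismatches occur at site 2 (A→U, transversion), site 5 (G→A, transition), site 7 (G→A, transition), site 13 (C→A, transversion), site 15 (A→G, transition), site 18 (A→G, transition), site 21 (U→G, transversion), site 25 (U→G, transversion), site 28 (A→G, transition), site 29 (U→G, transversion), site 30 (C→A, transversion), site 36 (A→G, transition).
Of the 12 differences, 6 transitions and 6 transversions, so Ti/Tv = 6/6 = 1.000.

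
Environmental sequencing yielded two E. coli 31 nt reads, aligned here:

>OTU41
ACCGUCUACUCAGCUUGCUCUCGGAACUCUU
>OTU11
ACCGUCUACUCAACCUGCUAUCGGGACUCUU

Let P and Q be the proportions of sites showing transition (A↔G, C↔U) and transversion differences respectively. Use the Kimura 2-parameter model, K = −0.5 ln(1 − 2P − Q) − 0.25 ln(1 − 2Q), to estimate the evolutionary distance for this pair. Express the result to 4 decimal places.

0.1446

Differing sites — 13:G/A (Ti); 15:U/C (Ti); 20:C/A (Tv); 25:A/G (Ti).
Of the 4 differences, 3 transitions and 1 transversion over 31 sites: P = 3/31 = 0.096774, Q = 1/31 = 0.032258.
d = −0.5·ln(0.774194) − 0.25·ln(0.935484) = −0.5·(-0.255933) − 0.25·(-0.066691) = 0.1446.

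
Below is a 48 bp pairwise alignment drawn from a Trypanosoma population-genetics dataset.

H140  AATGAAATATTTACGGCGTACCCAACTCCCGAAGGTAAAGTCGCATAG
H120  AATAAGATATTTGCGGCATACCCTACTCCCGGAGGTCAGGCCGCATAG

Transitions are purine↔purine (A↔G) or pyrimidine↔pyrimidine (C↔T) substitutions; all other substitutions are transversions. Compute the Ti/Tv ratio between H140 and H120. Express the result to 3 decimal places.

Differing sites — 4:G/A (Ti); 6:A/G (Ti); 13:A/G (Ti); 18:G/A (Ti); 24:A/T (Tv); 32:A/G (Ti); 37:A/C (Tv); 39:A/G (Ti); 41:T/C (Ti).
Of the 9 differences, 7 transitions and 2 transversions, so Ti/Tv = 7/2 = 3.500.

3.500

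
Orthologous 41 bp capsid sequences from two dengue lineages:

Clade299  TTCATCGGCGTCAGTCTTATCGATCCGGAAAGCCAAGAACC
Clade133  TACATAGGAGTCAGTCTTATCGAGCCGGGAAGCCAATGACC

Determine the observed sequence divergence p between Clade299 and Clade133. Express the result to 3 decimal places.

0.171

Mismatches occur at site 2 (T→A), site 6 (C→A), site 9 (C→A), site 24 (T→G), site 29 (A→G), site 37 (G→T), site 38 (A→G).
There are 7 differences over 41 sites, so p = 7/41 = 0.171.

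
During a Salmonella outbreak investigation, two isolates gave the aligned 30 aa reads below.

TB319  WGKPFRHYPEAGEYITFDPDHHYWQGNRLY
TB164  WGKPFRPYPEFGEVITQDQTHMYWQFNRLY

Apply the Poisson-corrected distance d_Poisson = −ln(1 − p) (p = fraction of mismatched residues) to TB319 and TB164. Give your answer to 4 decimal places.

0.3102

Differing sites — 7:H/P; 11:A/F; 14:Y/V; 17:F/Q; 19:P/Q; 20:D/T; 22:H/M; 26:G/F.
p = 8/30 = 0.266667.
d = −ln(1 − 0.266667) = −ln(0.733333) = 0.3102.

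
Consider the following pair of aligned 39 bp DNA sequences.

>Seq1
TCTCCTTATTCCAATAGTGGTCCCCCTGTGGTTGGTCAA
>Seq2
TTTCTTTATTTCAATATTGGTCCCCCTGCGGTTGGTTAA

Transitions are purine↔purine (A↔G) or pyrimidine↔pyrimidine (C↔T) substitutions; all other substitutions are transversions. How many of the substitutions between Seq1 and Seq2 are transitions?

5

Differing sites — 2:C/T (Ti); 5:C/T (Ti); 11:C/T (Ti); 17:G/T (Tv); 29:T/C (Ti); 37:C/T (Ti).
Of the 6 differences, 5 transitions and 1 transversion, so the answer is 5.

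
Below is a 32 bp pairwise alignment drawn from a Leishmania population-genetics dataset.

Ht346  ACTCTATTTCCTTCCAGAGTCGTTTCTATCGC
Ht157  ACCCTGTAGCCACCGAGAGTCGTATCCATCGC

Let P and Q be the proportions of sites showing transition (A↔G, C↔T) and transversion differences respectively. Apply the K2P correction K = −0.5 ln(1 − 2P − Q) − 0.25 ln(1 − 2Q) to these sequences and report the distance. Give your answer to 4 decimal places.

0.3543

Differing sites — 3:T/C (Ti); 6:A/G (Ti); 8:T/A (Tv); 9:T/G (Tv); 12:T/A (Tv); 13:T/C (Ti); 15:C/G (Tv); 24:T/A (Tv); 27:T/C (Ti).
Of the 9 differences, 4 transitions and 5 transversions over 32 sites: P = 4/32 = 0.125000, Q = 5/32 = 0.156250.
d = −0.5·ln(0.593750) − 0.25·ln(0.687500) = −0.5·(-0.521297) − 0.25·(-0.374693) = 0.3543.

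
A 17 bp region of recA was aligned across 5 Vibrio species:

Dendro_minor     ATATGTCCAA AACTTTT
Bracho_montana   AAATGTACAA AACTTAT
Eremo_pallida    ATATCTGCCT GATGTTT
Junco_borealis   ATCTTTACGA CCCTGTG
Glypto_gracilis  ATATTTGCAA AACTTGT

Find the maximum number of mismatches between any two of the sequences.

Pairwise Hamming distances:
  Dendro_minor vs Bracho_montana: 3
  Dendro_minor vs Eremo_pallida: 7
  Dendro_minor vs Junco_borealis: 8
  Dendro_minor vs Glypto_gracilis: 3
  Bracho_montana vs Eremo_pallida: 9
  Bracho_montana vs Junco_borealis: 9
  Bracho_montana vs Glypto_gracilis: 4
  Eremo_pallida vs Junco_borealis: 11
  Eremo_pallida vs Glypto_gracilis: 7
  Junco_borealis vs Glypto_gracilis: 8
The largest is 11, between Eremo_pallida and Junco_borealis.

11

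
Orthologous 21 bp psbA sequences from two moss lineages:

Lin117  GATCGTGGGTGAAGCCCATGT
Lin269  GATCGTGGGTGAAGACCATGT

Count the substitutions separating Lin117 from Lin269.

A single mismatch occurs at site 15 (C/A).
That gives 1 mismatch out of 21 aligned sites, so the Hamming distance is 1.

1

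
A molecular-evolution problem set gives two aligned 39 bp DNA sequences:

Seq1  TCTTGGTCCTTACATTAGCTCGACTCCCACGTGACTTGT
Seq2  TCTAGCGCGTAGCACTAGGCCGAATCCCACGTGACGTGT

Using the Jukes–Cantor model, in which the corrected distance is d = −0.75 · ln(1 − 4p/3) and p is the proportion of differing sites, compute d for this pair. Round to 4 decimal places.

0.3538

Differing sites — 4:T/A; 6:G/C; 7:T/G; 9:C/G; 11:T/A; 12:A/G; 15:T/C; 19:C/G; 20:T/C; 24:C/A; 36:T/G.
p = 11/39 = 0.282051.
d = −0.75 · ln(1 − (4/3)·0.282051) = −0.75 · ln(0.623932) = −0.75 · (-0.471714) = 0.3538.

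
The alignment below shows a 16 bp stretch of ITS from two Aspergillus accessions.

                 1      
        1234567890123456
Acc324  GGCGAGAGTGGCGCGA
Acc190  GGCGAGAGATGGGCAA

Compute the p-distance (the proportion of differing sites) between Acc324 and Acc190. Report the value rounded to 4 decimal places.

0.2500

The sequences differ at positions 9 (T/A), 10 (G/T), 12 (C/G), 15 (G/A).
There are 4 differences over 16 sites, so p = 4/16 = 0.2500.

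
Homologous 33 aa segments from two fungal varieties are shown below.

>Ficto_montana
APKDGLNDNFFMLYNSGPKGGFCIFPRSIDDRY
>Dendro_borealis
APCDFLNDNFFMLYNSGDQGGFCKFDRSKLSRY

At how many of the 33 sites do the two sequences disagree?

9

Mismatches occur at site 3 (K→C), site 5 (G→F), site 18 (P→D), site 19 (K→Q), site 24 (I→K), site 26 (P→D), site 29 (I→K), site 30 (D→L), site 31 (D→S).
That gives 9 mismatches out of 33 aligned sites, so the Hamming distance is 9.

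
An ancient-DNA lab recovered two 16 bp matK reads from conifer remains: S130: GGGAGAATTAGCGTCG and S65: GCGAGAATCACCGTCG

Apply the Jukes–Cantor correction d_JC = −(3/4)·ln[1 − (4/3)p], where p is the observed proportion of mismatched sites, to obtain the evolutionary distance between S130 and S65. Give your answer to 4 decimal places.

0.2158

Mismatches occur at site 2 (G/C), site 9 (T/C), site 11 (G/C).
p = 3/16 = 0.187500.
d = −0.75 · ln(1 − (4/3)·0.187500) = −0.75 · ln(0.750000) = −0.75 · (-0.287682) = 0.2158.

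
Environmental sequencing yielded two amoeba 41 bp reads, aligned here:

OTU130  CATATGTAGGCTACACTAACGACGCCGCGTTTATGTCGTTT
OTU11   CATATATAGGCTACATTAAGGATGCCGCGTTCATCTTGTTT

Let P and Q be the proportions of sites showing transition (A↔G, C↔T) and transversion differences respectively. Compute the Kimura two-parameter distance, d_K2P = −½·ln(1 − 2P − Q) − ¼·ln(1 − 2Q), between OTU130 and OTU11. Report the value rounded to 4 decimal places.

0.1988

Differing sites — 6:G/A (Ti); 16:C/T (Ti); 20:C/G (Tv); 23:C/T (Ti); 32:T/C (Ti); 35:G/C (Tv); 37:C/T (Ti).
Of the 7 differences, 5 transitions and 2 transversions over 41 sites: P = 5/41 = 0.121951, Q = 2/41 = 0.048780.
d = −0.5·ln(0.707318) − 0.25·ln(0.902440) = −0.5·(-0.346275) − 0.25·(-0.102653) = 0.1988.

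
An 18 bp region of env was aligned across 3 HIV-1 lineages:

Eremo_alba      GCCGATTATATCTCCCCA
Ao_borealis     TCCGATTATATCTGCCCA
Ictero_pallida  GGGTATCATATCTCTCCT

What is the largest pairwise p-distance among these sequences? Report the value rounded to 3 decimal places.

0.444

Pairwise Hamming distances:
  Eremo_alba vs Ao_borealis: 2
  Eremo_alba vs Ictero_pallida: 6
  Ao_borealis vs Ictero_pallida: 8
The largest is 8 mismatches, between Ao_borealis and Ictero_pallida; p = 8/18 = 0.444.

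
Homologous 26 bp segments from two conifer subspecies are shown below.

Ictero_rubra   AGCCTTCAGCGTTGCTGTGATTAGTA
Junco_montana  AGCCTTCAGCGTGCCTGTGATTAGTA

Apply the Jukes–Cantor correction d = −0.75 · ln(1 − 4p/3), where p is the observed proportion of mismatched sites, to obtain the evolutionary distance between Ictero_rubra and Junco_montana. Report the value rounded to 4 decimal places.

The sequences differ at positions 13 (T/G), 14 (G/C).
p = 2/26 = 0.076923.
d = −0.75 · ln(1 − (4/3)·0.076923) = −0.75 · ln(0.897436) = −0.75 · (-0.108213) = 0.0812.

0.0812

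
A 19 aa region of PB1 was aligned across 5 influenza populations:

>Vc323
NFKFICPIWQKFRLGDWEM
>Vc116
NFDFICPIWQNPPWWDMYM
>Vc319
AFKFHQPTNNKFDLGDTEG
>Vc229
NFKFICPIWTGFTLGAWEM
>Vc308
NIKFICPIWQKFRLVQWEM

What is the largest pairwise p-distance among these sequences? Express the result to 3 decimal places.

Pairwise Hamming distances:
  Vc323 vs Vc116: 8
  Vc323 vs Vc319: 9
  Vc323 vs Vc229: 4
  Vc323 vs Vc308: 3
  Vc116 vs Vc319: 15
  Vc116 vs Vc229: 10
  Vc116 vs Vc308: 10
  Vc319 vs Vc229: 11
  Vc319 vs Vc308: 12
  Vc229 vs Vc308: 6
The largest is 15 mismatches, between Vc116 and Vc319; p = 15/19 = 0.789.

0.789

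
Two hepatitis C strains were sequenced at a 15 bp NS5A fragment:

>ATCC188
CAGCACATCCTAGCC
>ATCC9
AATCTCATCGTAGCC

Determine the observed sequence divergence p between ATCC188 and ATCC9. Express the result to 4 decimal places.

Differing sites — 1:C/A; 3:G/T; 5:A/T; 10:C/G.
There are 4 differences over 15 sites, so p = 4/15 = 0.2667.

0.2667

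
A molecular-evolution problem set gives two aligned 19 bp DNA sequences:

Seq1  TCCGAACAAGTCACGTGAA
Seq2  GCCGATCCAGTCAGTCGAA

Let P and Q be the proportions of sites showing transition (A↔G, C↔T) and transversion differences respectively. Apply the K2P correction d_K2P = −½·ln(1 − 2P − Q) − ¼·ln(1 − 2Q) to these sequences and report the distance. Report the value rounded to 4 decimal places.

0.4166

Mismatches occur at site 1 (T/G, transversion), site 6 (A/T, transversion), site 8 (A/C, transversion), site 14 (C/G, transversion), site 15 (G/T, transversion), site 16 (T/C, transition).
Of the 6 differences, 1 transition and 5 transversions over 19 sites: P = 1/19 = 0.052632, Q = 5/19 = 0.263158.
d = −0.5·ln(0.631578) − 0.25·ln(0.473684) = −0.5·(-0.459534) − 0.25·(-0.747215) = 0.4166.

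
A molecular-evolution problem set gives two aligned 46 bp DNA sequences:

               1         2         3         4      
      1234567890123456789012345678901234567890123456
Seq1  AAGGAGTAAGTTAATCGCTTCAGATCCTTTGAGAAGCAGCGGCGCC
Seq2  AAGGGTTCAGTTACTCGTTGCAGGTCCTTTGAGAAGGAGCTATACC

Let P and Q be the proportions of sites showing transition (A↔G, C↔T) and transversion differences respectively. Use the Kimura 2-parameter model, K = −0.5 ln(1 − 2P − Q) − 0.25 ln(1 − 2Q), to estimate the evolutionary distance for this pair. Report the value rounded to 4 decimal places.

0.3238

Differing sites — 5:A/G (Ti); 6:G/T (Tv); 8:A/C (Tv); 14:A/C (Tv); 18:C/T (Ti); 20:T/G (Tv); 24:A/G (Ti); 37:C/G (Tv); 41:G/T (Tv); 42:G/A (Ti); 43:C/T (Ti); 44:G/A (Ti).
Of the 12 differences, 6 transitions and 6 transversions over 46 sites: P = 6/46 = 0.130435, Q = 6/46 = 0.130435.
d = −0.5·ln(0.608695) − 0.25·ln(0.739130) = −0.5·(-0.496438) − 0.25·(-0.302281) = 0.3238.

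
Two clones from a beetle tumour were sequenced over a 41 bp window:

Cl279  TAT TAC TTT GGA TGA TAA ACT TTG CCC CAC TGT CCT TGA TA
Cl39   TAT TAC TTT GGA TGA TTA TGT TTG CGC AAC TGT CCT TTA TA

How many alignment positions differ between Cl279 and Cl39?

Differing sites — 17:A/T; 19:A/T; 20:C/G; 26:C/G; 28:C/A; 38:G/T.
That gives 6 mismatches out of 41 aligned sites, so the Hamming distance is 6.

6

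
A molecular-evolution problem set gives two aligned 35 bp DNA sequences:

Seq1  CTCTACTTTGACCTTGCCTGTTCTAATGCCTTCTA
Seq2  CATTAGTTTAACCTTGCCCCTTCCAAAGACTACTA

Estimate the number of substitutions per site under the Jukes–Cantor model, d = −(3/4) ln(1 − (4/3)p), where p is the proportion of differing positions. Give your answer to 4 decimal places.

0.3597

Differing sites — 2:T/A; 3:C/T; 6:C/G; 10:G/A; 19:T/C; 20:G/C; 24:T/C; 27:T/A; 29:C/A; 32:T/A.
p = 10/35 = 0.285714.
d = −0.75 · ln(1 − (4/3)·0.285714) = −0.75 · ln(0.619048) = −0.75 · (-0.479572) = 0.3597.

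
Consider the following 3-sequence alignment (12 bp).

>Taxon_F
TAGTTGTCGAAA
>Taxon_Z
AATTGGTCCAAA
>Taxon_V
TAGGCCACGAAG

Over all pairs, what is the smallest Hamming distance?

Pairwise Hamming distances:
  Taxon_F vs Taxon_Z: 4
  Taxon_F vs Taxon_V: 5
  Taxon_Z vs Taxon_V: 8
The smallest is 4, between Taxon_F and Taxon_Z.

4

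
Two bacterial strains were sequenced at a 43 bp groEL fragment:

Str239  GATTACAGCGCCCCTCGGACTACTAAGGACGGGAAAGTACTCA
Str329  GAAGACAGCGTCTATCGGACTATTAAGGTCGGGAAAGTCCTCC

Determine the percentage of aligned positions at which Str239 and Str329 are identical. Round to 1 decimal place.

79.1%

Mismatches occur at site 3 (T↔A), site 4 (T↔G), site 11 (C↔T), site 13 (C↔T), site 14 (C↔A), site 23 (C↔T), site 29 (A↔T), site 39 (A↔C), site 43 (A↔C).
34 of the 43 sites match, so the percent identity is 34/43 × 100 = 79.1%.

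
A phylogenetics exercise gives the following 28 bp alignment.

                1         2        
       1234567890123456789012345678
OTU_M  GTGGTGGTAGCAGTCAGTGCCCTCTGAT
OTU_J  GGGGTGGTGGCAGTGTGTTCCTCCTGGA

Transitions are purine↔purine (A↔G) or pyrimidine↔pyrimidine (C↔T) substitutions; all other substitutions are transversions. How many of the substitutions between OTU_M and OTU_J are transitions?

4

Mismatches occur at site 2 (T/G, transversion), site 9 (A/G, transition), site 15 (C/G, transversion), site 16 (A/T, transversion), site 19 (G/T, transversion), site 22 (C/T, transition), site 23 (T/C, transition), site 27 (A/G, transition), site 28 (T/A, transversion).
Of the 9 differences, 4 transitions and 5 transversions, so the answer is 4.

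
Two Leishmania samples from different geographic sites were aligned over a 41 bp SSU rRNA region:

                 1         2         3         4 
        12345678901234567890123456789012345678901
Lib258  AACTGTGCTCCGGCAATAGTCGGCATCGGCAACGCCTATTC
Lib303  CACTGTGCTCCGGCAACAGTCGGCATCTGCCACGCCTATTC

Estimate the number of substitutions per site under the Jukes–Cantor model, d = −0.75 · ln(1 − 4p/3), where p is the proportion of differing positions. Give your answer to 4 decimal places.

The sequences differ at positions 1 (A/C), 17 (T/C), 28 (G/T), 31 (A/C).
p = 4/41 = 0.097561.
d = −0.75 · ln(1 − (4/3)·0.097561) = −0.75 · ln(0.869919) = −0.75 · (-0.139355) = 0.1045.

0.1045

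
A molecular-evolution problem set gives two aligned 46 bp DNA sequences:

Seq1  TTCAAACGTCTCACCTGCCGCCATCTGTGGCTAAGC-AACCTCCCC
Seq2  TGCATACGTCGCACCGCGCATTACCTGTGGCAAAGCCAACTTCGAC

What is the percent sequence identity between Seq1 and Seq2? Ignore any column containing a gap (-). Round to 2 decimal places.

68.89%

Excluding the 1 gap column leaves 45 comparable sites.
The sequences differ at positions 2 (T/G), 5 (A/T), 11 (T/G), 16 (T/G), 17 (G/C), 18 (C/G), 20 (G/A), 21 (C/T), 22 (C/T), 24 (T/C), 32 (T/A), 41 (C/T), 44 (C/G), 45 (C/A).
31 of the 45 comparable sites match, so the percent identity is 31/45 × 100 = 68.89%.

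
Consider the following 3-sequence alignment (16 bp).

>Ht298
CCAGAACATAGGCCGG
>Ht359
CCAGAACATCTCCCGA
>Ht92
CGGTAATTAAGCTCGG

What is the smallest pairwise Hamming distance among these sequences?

Pairwise Hamming distances:
  Ht298 vs Ht359: 4
  Ht298 vs Ht92: 8
  Ht359 vs Ht92: 10
The smallest is 4, between Ht298 and Ht359.

4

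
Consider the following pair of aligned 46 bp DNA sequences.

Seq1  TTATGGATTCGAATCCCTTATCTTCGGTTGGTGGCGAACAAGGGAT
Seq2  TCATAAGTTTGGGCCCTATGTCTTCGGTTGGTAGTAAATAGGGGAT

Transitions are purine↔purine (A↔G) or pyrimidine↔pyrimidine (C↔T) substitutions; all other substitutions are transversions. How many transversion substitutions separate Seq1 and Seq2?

The sequences differ at positions 2 (T/C, transition), 5 (G/A, transition), 6 (G/A, transition), 7 (A/G, transition), 10 (C/T, transition), 12 (A/G, transition), 13 (A/G, transition), 14 (T/C, transition), 17 (C/T, transition), 18 (T/A, transversion), 20 (A/G, transition), 33 (G/A, transition), 35 (C/T, transition), 36 (G/A, transition), 39 (C/T, transition), 41 (A/G, transition).
Of the 16 differences, 15 transitions and 1 transversion, so the answer is 1.

1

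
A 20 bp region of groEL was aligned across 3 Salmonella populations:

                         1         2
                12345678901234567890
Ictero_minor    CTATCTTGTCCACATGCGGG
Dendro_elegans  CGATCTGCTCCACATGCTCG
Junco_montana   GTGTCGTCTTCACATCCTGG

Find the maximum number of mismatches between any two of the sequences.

Pairwise Hamming distances:
  Ictero_minor vs Dendro_elegans: 5
  Ictero_minor vs Junco_montana: 7
  Dendro_elegans vs Junco_montana: 8
The largest is 8, between Dendro_elegans and Junco_montana.

8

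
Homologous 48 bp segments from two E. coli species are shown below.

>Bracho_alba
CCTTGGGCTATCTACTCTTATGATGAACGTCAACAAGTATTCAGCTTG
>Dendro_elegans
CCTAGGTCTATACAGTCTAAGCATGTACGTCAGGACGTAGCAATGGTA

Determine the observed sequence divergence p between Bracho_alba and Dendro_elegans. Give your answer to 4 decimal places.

Mismatches occur at site 4 (T/A), site 7 (G/T), site 12 (C/A), site 13 (T/C), site 15 (C/G), site 19 (T/A), site 21 (T/G), site 22 (G/C), site 26 (A/T), site 33 (A/G), site 34 (C/G), site 36 (A/C), site 40 (T/G), site 41 (T/C), site 42 (C/A), site 44 (G/T), site 45 (C/G), site 46 (T/G), site 48 (G/A).
There are 19 differences over 48 sites, so p = 19/48 = 0.3958.

0.3958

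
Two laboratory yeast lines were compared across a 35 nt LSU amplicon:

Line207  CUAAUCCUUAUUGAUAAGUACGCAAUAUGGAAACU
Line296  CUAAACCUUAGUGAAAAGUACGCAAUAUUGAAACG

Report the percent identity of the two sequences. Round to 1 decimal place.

Differing sites — 5:U/A; 11:U/G; 15:U/A; 29:G/U; 35:U/G.
30 of the 35 sites match, so the percent identity is 30/35 × 100 = 85.7%.

85.7%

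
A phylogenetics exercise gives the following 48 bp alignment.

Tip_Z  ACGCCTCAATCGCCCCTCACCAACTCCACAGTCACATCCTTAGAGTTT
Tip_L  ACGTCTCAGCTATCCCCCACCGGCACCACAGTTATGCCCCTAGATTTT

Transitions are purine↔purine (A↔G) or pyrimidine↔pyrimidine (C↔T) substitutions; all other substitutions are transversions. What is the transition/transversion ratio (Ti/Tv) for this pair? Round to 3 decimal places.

7.000

Mismatches occur at site 4 (C/T, transition), site 9 (A/G, transition), site 10 (T/C, transition), site 11 (C/T, transition), site 12 (G/A, transition), site 13 (C/T, transition), site 17 (T/C, transition), site 22 (A/G, transition), site 23 (A/G, transition), site 25 (T/A, transversion), site 33 (C/T, transition), site 35 (C/T, transition), site 36 (A/G, transition), site 37 (T/C, transition), site 40 (T/C, transition), site 45 (G/T, transversion).
Of the 16 differences, 14 transitions and 2 transversions, so Ti/Tv = 14/2 = 7.000.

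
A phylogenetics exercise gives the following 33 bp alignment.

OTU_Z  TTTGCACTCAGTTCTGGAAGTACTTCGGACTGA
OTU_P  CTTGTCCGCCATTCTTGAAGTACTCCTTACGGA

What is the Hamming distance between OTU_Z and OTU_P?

Differing sites — 1:T/C; 5:C/T; 6:A/C; 8:T/G; 10:A/C; 11:G/A; 16:G/T; 25:T/C; 27:G/T; 28:G/T; 31:T/G.
That gives 11 mismatches out of 33 aligned sites, so the Hamming distance is 11.

11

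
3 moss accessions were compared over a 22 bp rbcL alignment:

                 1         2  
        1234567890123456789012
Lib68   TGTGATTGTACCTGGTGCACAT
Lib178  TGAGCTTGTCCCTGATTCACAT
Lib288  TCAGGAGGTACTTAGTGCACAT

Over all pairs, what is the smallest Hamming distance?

5

Pairwise Hamming distances:
  Lib68 vs Lib178: 5
  Lib68 vs Lib288: 7
  Lib178 vs Lib288: 9
The smallest is 5, between Lib68 and Lib178.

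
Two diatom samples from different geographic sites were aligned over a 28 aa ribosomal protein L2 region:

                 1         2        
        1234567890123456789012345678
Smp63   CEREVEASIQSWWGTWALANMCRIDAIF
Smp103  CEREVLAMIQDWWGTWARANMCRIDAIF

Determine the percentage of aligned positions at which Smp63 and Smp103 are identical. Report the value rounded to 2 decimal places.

Mismatches occur at site 6 (E→L), site 8 (S→M), site 11 (S→D), site 18 (L→R).
24 of the 28 sites match, so the percent identity is 24/28 × 100 = 85.71%.

85.71%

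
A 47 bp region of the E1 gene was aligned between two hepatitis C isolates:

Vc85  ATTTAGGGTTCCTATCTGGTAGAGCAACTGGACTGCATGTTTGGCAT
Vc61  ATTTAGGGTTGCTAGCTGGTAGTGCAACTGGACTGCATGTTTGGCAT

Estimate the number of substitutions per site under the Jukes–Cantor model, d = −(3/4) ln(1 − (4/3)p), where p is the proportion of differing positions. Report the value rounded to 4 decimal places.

Mismatches occur at site 11 (C→G), site 15 (T→G), site 23 (A→T).
p = 3/47 = 0.063830.
d = −0.75 · ln(1 − (4/3)·0.063830) = −0.75 · ln(0.914893) = −0.75 · (-0.088948) = 0.0667.

0.0667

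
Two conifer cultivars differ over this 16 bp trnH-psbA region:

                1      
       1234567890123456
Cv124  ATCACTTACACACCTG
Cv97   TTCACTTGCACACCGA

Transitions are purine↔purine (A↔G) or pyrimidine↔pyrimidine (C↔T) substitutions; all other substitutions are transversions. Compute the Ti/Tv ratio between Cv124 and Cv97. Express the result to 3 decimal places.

Mismatches occur at site 1 (A/T, transversion), site 8 (A/G, transition), site 15 (T/G, transversion), site 16 (G/A, transition).
Of the 4 differences, 2 transitions and 2 transversions, so Ti/Tv = 2/2 = 1.000.

1.000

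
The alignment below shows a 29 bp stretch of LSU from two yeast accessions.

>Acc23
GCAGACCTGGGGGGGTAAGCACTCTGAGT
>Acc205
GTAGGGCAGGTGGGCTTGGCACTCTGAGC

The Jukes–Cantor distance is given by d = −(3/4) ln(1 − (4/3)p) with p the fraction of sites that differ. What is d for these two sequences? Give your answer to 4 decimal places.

Mismatches occur at site 2 (C→T), site 5 (A→G), site 6 (C→G), site 8 (T→A), site 11 (G→T), site 15 (G→C), site 17 (A→T), site 18 (A→G), site 29 (T→C).
p = 9/29 = 0.310345.
d = −0.75 · ln(1 − (4/3)·0.310345) = −0.75 · ln(0.586207) = −0.75 · (-0.534082) = 0.4006.

0.4006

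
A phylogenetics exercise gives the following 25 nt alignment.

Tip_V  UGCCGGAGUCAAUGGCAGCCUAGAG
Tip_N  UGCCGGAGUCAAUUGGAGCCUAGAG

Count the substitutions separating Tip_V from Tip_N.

Mismatches occur at site 14 (G→U), site 16 (C→G).
That gives 2 mismatches out of 25 aligned sites, so the Hamming distance is 2.

2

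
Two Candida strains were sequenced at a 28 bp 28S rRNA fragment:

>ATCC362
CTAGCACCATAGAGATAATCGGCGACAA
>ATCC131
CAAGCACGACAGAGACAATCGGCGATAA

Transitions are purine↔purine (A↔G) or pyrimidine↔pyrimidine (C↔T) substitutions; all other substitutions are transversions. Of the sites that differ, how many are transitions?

3

Mismatches occur at site 2 (T/A, transversion), site 8 (C/G, transversion), site 10 (T/C, transition), site 16 (T/C, transition), site 26 (C/T, transition).
Of the 5 differences, 3 transitions and 2 transversions, so the answer is 3.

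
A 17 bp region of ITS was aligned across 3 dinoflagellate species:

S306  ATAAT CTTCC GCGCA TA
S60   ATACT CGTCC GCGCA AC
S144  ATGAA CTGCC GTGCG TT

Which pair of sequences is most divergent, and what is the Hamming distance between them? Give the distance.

9

Pairwise Hamming distances:
  S306 vs S60: 4
  S306 vs S144: 6
  S60 vs S144: 9
The largest is 9, between S60 and S144.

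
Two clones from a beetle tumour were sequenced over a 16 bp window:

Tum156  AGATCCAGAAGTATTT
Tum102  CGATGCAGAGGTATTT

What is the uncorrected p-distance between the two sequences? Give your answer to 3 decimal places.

The sequences differ at positions 1 (A/C), 5 (C/G), 10 (A/G).
There are 3 differences over 16 sites, so p = 3/16 = 0.188.

0.188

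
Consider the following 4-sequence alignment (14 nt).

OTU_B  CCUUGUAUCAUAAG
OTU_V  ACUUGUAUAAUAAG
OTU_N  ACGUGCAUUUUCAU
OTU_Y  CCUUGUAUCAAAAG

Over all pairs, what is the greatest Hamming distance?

Pairwise Hamming distances:
  OTU_B vs OTU_V: 2
  OTU_B vs OTU_N: 7
  OTU_B vs OTU_Y: 1
  OTU_V vs OTU_N: 6
  OTU_V vs OTU_Y: 3
  OTU_N vs OTU_Y: 8
The largest is 8, between OTU_N and OTU_Y.

8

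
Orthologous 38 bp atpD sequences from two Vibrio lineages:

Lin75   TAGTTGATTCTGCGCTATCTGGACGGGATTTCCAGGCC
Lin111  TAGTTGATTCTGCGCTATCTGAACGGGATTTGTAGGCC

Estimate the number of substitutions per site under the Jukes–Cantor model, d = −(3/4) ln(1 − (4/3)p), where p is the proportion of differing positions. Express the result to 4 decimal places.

0.0834

Mismatches occur at site 22 (G/A), site 32 (C/G), site 33 (C/T).
p = 3/38 = 0.078947.
d = −0.75 · ln(1 − (4/3)·0.078947) = −0.75 · ln(0.894737) = −0.75 · (-0.111225) = 0.0834.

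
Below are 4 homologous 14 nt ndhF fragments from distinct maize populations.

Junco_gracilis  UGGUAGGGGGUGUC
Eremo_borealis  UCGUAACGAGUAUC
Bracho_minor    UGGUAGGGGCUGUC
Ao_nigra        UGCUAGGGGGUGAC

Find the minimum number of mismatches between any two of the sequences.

Pairwise Hamming distances:
  Junco_gracilis vs Eremo_borealis: 5
  Junco_gracilis vs Bracho_minor: 1
  Junco_gracilis vs Ao_nigra: 2
  Eremo_borealis vs Bracho_minor: 6
  Eremo_borealis vs Ao_nigra: 7
  Bracho_minor vs Ao_nigra: 3
The smallest is 1, between Junco_gracilis and Bracho_minor.

1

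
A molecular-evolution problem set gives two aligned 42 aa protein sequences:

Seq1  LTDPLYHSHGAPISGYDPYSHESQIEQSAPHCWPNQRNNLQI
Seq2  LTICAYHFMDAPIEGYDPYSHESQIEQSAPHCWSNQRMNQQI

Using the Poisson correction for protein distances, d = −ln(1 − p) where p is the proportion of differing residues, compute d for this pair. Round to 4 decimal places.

0.2719

Mismatches occur at site 3 (D↔I), site 4 (P↔C), site 5 (L↔A), site 8 (S↔F), site 9 (H↔M), site 10 (G↔D), site 14 (S↔E), site 34 (P↔S), site 38 (N↔M), site 40 (L↔Q).
p = 10/42 = 0.238095.
d = −ln(1 − 0.238095) = −ln(0.761905) = 0.2719.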